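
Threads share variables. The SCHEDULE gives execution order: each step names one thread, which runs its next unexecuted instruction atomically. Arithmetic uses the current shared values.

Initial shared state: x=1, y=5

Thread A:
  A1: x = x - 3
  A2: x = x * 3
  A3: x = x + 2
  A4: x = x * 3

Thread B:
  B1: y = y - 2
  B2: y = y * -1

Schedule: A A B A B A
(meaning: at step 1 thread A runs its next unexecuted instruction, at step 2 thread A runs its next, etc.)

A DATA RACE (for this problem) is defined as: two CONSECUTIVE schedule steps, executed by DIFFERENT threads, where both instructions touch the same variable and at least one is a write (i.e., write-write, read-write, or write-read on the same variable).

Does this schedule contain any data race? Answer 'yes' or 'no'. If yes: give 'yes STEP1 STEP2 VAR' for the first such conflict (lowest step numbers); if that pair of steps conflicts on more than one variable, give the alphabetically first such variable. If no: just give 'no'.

Steps 1,2: same thread (A). No race.
Steps 2,3: A(r=x,w=x) vs B(r=y,w=y). No conflict.
Steps 3,4: B(r=y,w=y) vs A(r=x,w=x). No conflict.
Steps 4,5: A(r=x,w=x) vs B(r=y,w=y). No conflict.
Steps 5,6: B(r=y,w=y) vs A(r=x,w=x). No conflict.

Answer: no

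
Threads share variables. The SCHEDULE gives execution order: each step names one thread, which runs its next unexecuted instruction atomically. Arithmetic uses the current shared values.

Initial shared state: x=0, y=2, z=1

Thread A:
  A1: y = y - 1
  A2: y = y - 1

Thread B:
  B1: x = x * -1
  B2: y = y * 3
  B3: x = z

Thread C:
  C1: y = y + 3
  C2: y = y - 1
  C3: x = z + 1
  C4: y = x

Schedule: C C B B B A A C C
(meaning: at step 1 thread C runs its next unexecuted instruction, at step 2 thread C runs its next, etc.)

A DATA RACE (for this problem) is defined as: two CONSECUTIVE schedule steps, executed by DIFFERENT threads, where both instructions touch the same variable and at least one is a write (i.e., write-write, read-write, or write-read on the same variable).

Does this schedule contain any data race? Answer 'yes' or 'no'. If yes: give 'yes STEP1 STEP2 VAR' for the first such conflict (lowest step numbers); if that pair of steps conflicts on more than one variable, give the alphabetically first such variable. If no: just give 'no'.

Steps 1,2: same thread (C). No race.
Steps 2,3: C(r=y,w=y) vs B(r=x,w=x). No conflict.
Steps 3,4: same thread (B). No race.
Steps 4,5: same thread (B). No race.
Steps 5,6: B(r=z,w=x) vs A(r=y,w=y). No conflict.
Steps 6,7: same thread (A). No race.
Steps 7,8: A(r=y,w=y) vs C(r=z,w=x). No conflict.
Steps 8,9: same thread (C). No race.

Answer: no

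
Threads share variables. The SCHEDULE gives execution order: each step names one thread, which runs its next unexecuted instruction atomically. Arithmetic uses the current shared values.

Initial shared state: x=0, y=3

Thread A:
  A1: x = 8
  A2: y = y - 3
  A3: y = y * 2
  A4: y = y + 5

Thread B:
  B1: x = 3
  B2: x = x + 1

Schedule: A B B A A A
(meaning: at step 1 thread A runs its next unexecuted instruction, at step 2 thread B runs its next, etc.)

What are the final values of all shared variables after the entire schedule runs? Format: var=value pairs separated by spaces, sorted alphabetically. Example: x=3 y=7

Step 1: thread A executes A1 (x = 8). Shared: x=8 y=3. PCs: A@1 B@0
Step 2: thread B executes B1 (x = 3). Shared: x=3 y=3. PCs: A@1 B@1
Step 3: thread B executes B2 (x = x + 1). Shared: x=4 y=3. PCs: A@1 B@2
Step 4: thread A executes A2 (y = y - 3). Shared: x=4 y=0. PCs: A@2 B@2
Step 5: thread A executes A3 (y = y * 2). Shared: x=4 y=0. PCs: A@3 B@2
Step 6: thread A executes A4 (y = y + 5). Shared: x=4 y=5. PCs: A@4 B@2

Answer: x=4 y=5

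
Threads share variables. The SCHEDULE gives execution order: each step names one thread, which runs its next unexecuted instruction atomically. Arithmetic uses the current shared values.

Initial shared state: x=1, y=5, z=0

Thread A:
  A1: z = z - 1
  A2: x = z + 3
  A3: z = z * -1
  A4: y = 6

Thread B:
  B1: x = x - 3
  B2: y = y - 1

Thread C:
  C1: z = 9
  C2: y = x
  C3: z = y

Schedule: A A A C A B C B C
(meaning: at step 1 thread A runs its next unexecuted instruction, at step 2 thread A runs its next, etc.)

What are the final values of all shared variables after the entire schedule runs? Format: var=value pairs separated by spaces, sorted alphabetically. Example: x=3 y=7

Step 1: thread A executes A1 (z = z - 1). Shared: x=1 y=5 z=-1. PCs: A@1 B@0 C@0
Step 2: thread A executes A2 (x = z + 3). Shared: x=2 y=5 z=-1. PCs: A@2 B@0 C@0
Step 3: thread A executes A3 (z = z * -1). Shared: x=2 y=5 z=1. PCs: A@3 B@0 C@0
Step 4: thread C executes C1 (z = 9). Shared: x=2 y=5 z=9. PCs: A@3 B@0 C@1
Step 5: thread A executes A4 (y = 6). Shared: x=2 y=6 z=9. PCs: A@4 B@0 C@1
Step 6: thread B executes B1 (x = x - 3). Shared: x=-1 y=6 z=9. PCs: A@4 B@1 C@1
Step 7: thread C executes C2 (y = x). Shared: x=-1 y=-1 z=9. PCs: A@4 B@1 C@2
Step 8: thread B executes B2 (y = y - 1). Shared: x=-1 y=-2 z=9. PCs: A@4 B@2 C@2
Step 9: thread C executes C3 (z = y). Shared: x=-1 y=-2 z=-2. PCs: A@4 B@2 C@3

Answer: x=-1 y=-2 z=-2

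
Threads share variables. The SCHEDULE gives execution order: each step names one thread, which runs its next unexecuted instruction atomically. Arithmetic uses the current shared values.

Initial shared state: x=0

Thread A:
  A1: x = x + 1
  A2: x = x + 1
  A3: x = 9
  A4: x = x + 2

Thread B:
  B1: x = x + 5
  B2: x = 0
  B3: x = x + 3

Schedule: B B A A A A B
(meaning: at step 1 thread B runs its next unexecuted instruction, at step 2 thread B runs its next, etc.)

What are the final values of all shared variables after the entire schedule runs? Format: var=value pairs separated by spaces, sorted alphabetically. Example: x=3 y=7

Answer: x=14

Derivation:
Step 1: thread B executes B1 (x = x + 5). Shared: x=5. PCs: A@0 B@1
Step 2: thread B executes B2 (x = 0). Shared: x=0. PCs: A@0 B@2
Step 3: thread A executes A1 (x = x + 1). Shared: x=1. PCs: A@1 B@2
Step 4: thread A executes A2 (x = x + 1). Shared: x=2. PCs: A@2 B@2
Step 5: thread A executes A3 (x = 9). Shared: x=9. PCs: A@3 B@2
Step 6: thread A executes A4 (x = x + 2). Shared: x=11. PCs: A@4 B@2
Step 7: thread B executes B3 (x = x + 3). Shared: x=14. PCs: A@4 B@3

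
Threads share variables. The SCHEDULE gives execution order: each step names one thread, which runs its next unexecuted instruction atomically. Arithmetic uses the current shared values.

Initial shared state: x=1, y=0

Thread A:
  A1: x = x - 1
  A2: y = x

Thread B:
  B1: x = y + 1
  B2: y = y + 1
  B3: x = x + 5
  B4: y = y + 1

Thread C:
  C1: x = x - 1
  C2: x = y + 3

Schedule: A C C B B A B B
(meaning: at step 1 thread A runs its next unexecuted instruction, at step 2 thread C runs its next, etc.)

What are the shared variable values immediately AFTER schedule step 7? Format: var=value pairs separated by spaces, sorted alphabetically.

Step 1: thread A executes A1 (x = x - 1). Shared: x=0 y=0. PCs: A@1 B@0 C@0
Step 2: thread C executes C1 (x = x - 1). Shared: x=-1 y=0. PCs: A@1 B@0 C@1
Step 3: thread C executes C2 (x = y + 3). Shared: x=3 y=0. PCs: A@1 B@0 C@2
Step 4: thread B executes B1 (x = y + 1). Shared: x=1 y=0. PCs: A@1 B@1 C@2
Step 5: thread B executes B2 (y = y + 1). Shared: x=1 y=1. PCs: A@1 B@2 C@2
Step 6: thread A executes A2 (y = x). Shared: x=1 y=1. PCs: A@2 B@2 C@2
Step 7: thread B executes B3 (x = x + 5). Shared: x=6 y=1. PCs: A@2 B@3 C@2

Answer: x=6 y=1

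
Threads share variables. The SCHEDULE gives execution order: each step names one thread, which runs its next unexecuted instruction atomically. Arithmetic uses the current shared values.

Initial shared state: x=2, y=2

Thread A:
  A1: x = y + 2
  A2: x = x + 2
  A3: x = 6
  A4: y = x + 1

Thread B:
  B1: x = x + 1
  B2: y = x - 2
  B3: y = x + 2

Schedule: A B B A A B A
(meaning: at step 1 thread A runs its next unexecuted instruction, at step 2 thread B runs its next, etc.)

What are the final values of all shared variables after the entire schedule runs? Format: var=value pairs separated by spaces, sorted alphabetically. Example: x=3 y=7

Step 1: thread A executes A1 (x = y + 2). Shared: x=4 y=2. PCs: A@1 B@0
Step 2: thread B executes B1 (x = x + 1). Shared: x=5 y=2. PCs: A@1 B@1
Step 3: thread B executes B2 (y = x - 2). Shared: x=5 y=3. PCs: A@1 B@2
Step 4: thread A executes A2 (x = x + 2). Shared: x=7 y=3. PCs: A@2 B@2
Step 5: thread A executes A3 (x = 6). Shared: x=6 y=3. PCs: A@3 B@2
Step 6: thread B executes B3 (y = x + 2). Shared: x=6 y=8. PCs: A@3 B@3
Step 7: thread A executes A4 (y = x + 1). Shared: x=6 y=7. PCs: A@4 B@3

Answer: x=6 y=7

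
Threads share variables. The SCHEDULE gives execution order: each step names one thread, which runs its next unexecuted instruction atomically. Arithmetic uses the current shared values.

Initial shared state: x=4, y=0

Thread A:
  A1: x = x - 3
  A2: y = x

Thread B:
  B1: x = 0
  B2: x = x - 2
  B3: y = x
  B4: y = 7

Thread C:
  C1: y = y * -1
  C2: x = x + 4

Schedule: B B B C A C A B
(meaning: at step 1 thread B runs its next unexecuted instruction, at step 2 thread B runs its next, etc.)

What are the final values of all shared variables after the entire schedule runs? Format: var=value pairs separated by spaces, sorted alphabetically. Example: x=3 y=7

Answer: x=-1 y=7

Derivation:
Step 1: thread B executes B1 (x = 0). Shared: x=0 y=0. PCs: A@0 B@1 C@0
Step 2: thread B executes B2 (x = x - 2). Shared: x=-2 y=0. PCs: A@0 B@2 C@0
Step 3: thread B executes B3 (y = x). Shared: x=-2 y=-2. PCs: A@0 B@3 C@0
Step 4: thread C executes C1 (y = y * -1). Shared: x=-2 y=2. PCs: A@0 B@3 C@1
Step 5: thread A executes A1 (x = x - 3). Shared: x=-5 y=2. PCs: A@1 B@3 C@1
Step 6: thread C executes C2 (x = x + 4). Shared: x=-1 y=2. PCs: A@1 B@3 C@2
Step 7: thread A executes A2 (y = x). Shared: x=-1 y=-1. PCs: A@2 B@3 C@2
Step 8: thread B executes B4 (y = 7). Shared: x=-1 y=7. PCs: A@2 B@4 C@2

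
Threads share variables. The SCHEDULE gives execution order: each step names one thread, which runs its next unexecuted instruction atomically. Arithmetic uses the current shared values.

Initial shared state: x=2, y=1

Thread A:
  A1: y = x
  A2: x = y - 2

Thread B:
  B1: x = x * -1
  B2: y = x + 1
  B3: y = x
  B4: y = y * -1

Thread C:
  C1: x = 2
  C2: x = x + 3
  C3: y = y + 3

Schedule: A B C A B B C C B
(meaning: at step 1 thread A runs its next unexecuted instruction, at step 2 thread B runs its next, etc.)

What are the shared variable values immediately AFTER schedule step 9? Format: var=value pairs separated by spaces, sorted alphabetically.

Step 1: thread A executes A1 (y = x). Shared: x=2 y=2. PCs: A@1 B@0 C@0
Step 2: thread B executes B1 (x = x * -1). Shared: x=-2 y=2. PCs: A@1 B@1 C@0
Step 3: thread C executes C1 (x = 2). Shared: x=2 y=2. PCs: A@1 B@1 C@1
Step 4: thread A executes A2 (x = y - 2). Shared: x=0 y=2. PCs: A@2 B@1 C@1
Step 5: thread B executes B2 (y = x + 1). Shared: x=0 y=1. PCs: A@2 B@2 C@1
Step 6: thread B executes B3 (y = x). Shared: x=0 y=0. PCs: A@2 B@3 C@1
Step 7: thread C executes C2 (x = x + 3). Shared: x=3 y=0. PCs: A@2 B@3 C@2
Step 8: thread C executes C3 (y = y + 3). Shared: x=3 y=3. PCs: A@2 B@3 C@3
Step 9: thread B executes B4 (y = y * -1). Shared: x=3 y=-3. PCs: A@2 B@4 C@3

Answer: x=3 y=-3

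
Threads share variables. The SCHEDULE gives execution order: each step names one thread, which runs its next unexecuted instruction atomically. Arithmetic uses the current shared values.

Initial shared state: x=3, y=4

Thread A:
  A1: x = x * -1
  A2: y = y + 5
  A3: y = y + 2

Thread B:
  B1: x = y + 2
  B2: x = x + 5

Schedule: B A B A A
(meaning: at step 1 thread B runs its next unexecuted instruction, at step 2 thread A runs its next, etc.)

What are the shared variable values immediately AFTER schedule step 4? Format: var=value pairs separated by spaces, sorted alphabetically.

Answer: x=-1 y=9

Derivation:
Step 1: thread B executes B1 (x = y + 2). Shared: x=6 y=4. PCs: A@0 B@1
Step 2: thread A executes A1 (x = x * -1). Shared: x=-6 y=4. PCs: A@1 B@1
Step 3: thread B executes B2 (x = x + 5). Shared: x=-1 y=4. PCs: A@1 B@2
Step 4: thread A executes A2 (y = y + 5). Shared: x=-1 y=9. PCs: A@2 B@2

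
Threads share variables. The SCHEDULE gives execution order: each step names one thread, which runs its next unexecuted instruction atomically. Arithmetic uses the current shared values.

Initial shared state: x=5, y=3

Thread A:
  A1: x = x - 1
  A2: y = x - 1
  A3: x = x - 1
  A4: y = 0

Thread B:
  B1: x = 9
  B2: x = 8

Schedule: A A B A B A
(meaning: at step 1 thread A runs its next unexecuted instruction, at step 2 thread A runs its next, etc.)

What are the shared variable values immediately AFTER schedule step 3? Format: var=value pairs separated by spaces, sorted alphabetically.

Answer: x=9 y=3

Derivation:
Step 1: thread A executes A1 (x = x - 1). Shared: x=4 y=3. PCs: A@1 B@0
Step 2: thread A executes A2 (y = x - 1). Shared: x=4 y=3. PCs: A@2 B@0
Step 3: thread B executes B1 (x = 9). Shared: x=9 y=3. PCs: A@2 B@1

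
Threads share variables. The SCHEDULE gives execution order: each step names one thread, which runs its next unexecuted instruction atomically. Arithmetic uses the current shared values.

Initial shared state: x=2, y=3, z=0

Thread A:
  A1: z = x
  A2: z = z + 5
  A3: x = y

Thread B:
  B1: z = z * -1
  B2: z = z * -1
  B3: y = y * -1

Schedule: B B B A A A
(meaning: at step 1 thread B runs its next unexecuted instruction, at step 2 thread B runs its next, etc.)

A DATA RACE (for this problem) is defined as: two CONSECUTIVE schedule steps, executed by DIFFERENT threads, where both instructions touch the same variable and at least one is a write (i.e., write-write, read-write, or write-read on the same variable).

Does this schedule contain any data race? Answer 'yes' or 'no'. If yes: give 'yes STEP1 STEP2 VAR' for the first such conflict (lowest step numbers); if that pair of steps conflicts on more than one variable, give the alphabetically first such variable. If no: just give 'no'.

Steps 1,2: same thread (B). No race.
Steps 2,3: same thread (B). No race.
Steps 3,4: B(r=y,w=y) vs A(r=x,w=z). No conflict.
Steps 4,5: same thread (A). No race.
Steps 5,6: same thread (A). No race.

Answer: no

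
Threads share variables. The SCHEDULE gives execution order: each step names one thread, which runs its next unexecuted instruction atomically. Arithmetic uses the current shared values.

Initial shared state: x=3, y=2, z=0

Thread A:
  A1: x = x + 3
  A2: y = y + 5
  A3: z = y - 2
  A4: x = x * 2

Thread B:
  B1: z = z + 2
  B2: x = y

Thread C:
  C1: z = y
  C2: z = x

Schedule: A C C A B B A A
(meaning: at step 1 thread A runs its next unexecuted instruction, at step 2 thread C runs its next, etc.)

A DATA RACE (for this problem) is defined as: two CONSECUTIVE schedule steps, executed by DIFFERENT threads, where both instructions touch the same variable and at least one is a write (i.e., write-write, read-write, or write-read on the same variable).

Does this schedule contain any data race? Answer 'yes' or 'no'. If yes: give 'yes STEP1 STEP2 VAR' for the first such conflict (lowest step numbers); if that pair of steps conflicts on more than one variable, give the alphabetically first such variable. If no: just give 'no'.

Answer: no

Derivation:
Steps 1,2: A(r=x,w=x) vs C(r=y,w=z). No conflict.
Steps 2,3: same thread (C). No race.
Steps 3,4: C(r=x,w=z) vs A(r=y,w=y). No conflict.
Steps 4,5: A(r=y,w=y) vs B(r=z,w=z). No conflict.
Steps 5,6: same thread (B). No race.
Steps 6,7: B(r=y,w=x) vs A(r=y,w=z). No conflict.
Steps 7,8: same thread (A). No race.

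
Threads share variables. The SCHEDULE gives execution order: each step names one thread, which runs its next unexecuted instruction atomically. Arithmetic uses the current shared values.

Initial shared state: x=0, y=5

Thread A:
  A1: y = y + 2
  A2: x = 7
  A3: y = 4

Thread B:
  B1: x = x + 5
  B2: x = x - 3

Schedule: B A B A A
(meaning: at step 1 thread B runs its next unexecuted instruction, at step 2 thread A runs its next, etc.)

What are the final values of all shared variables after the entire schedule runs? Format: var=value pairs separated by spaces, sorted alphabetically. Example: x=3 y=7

Step 1: thread B executes B1 (x = x + 5). Shared: x=5 y=5. PCs: A@0 B@1
Step 2: thread A executes A1 (y = y + 2). Shared: x=5 y=7. PCs: A@1 B@1
Step 3: thread B executes B2 (x = x - 3). Shared: x=2 y=7. PCs: A@1 B@2
Step 4: thread A executes A2 (x = 7). Shared: x=7 y=7. PCs: A@2 B@2
Step 5: thread A executes A3 (y = 4). Shared: x=7 y=4. PCs: A@3 B@2

Answer: x=7 y=4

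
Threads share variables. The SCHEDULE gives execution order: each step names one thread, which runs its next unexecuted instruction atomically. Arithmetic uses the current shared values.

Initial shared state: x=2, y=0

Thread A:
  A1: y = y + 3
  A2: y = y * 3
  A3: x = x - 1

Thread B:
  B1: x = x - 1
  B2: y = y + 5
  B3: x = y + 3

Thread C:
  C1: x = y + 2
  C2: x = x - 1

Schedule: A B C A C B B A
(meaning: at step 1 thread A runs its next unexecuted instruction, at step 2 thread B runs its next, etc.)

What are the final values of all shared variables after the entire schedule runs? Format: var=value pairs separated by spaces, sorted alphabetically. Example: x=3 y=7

Answer: x=16 y=14

Derivation:
Step 1: thread A executes A1 (y = y + 3). Shared: x=2 y=3. PCs: A@1 B@0 C@0
Step 2: thread B executes B1 (x = x - 1). Shared: x=1 y=3. PCs: A@1 B@1 C@0
Step 3: thread C executes C1 (x = y + 2). Shared: x=5 y=3. PCs: A@1 B@1 C@1
Step 4: thread A executes A2 (y = y * 3). Shared: x=5 y=9. PCs: A@2 B@1 C@1
Step 5: thread C executes C2 (x = x - 1). Shared: x=4 y=9. PCs: A@2 B@1 C@2
Step 6: thread B executes B2 (y = y + 5). Shared: x=4 y=14. PCs: A@2 B@2 C@2
Step 7: thread B executes B3 (x = y + 3). Shared: x=17 y=14. PCs: A@2 B@3 C@2
Step 8: thread A executes A3 (x = x - 1). Shared: x=16 y=14. PCs: A@3 B@3 C@2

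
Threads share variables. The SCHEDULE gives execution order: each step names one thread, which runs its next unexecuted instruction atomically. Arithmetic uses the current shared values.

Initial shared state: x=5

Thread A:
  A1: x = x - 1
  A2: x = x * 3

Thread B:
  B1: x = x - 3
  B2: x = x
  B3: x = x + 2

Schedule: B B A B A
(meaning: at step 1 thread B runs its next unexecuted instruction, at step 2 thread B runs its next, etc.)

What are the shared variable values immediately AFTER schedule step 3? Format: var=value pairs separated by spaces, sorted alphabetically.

Answer: x=1

Derivation:
Step 1: thread B executes B1 (x = x - 3). Shared: x=2. PCs: A@0 B@1
Step 2: thread B executes B2 (x = x). Shared: x=2. PCs: A@0 B@2
Step 3: thread A executes A1 (x = x - 1). Shared: x=1. PCs: A@1 B@2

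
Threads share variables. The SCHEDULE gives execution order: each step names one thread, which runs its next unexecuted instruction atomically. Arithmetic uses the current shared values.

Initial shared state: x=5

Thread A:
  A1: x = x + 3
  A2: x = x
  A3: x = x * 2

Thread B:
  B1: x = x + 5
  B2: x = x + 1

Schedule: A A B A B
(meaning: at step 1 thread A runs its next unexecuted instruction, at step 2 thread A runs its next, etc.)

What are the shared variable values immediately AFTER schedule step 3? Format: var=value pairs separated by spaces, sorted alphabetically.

Answer: x=13

Derivation:
Step 1: thread A executes A1 (x = x + 3). Shared: x=8. PCs: A@1 B@0
Step 2: thread A executes A2 (x = x). Shared: x=8. PCs: A@2 B@0
Step 3: thread B executes B1 (x = x + 5). Shared: x=13. PCs: A@2 B@1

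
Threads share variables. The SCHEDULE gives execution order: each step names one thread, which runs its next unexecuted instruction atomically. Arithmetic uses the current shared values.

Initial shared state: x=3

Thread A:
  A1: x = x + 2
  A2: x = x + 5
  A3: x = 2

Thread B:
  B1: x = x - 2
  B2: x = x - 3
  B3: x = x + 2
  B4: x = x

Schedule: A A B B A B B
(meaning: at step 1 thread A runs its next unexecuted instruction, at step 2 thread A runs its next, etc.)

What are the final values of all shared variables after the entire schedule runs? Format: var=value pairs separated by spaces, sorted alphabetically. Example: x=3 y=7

Step 1: thread A executes A1 (x = x + 2). Shared: x=5. PCs: A@1 B@0
Step 2: thread A executes A2 (x = x + 5). Shared: x=10. PCs: A@2 B@0
Step 3: thread B executes B1 (x = x - 2). Shared: x=8. PCs: A@2 B@1
Step 4: thread B executes B2 (x = x - 3). Shared: x=5. PCs: A@2 B@2
Step 5: thread A executes A3 (x = 2). Shared: x=2. PCs: A@3 B@2
Step 6: thread B executes B3 (x = x + 2). Shared: x=4. PCs: A@3 B@3
Step 7: thread B executes B4 (x = x). Shared: x=4. PCs: A@3 B@4

Answer: x=4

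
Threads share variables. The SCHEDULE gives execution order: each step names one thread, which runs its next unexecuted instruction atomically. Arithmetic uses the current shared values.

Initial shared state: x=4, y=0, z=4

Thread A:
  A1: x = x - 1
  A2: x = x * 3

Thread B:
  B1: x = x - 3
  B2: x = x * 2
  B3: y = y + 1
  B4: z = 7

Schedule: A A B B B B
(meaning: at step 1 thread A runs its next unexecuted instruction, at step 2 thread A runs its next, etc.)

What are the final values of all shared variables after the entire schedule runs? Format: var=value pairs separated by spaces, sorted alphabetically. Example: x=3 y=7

Answer: x=12 y=1 z=7

Derivation:
Step 1: thread A executes A1 (x = x - 1). Shared: x=3 y=0 z=4. PCs: A@1 B@0
Step 2: thread A executes A2 (x = x * 3). Shared: x=9 y=0 z=4. PCs: A@2 B@0
Step 3: thread B executes B1 (x = x - 3). Shared: x=6 y=0 z=4. PCs: A@2 B@1
Step 4: thread B executes B2 (x = x * 2). Shared: x=12 y=0 z=4. PCs: A@2 B@2
Step 5: thread B executes B3 (y = y + 1). Shared: x=12 y=1 z=4. PCs: A@2 B@3
Step 6: thread B executes B4 (z = 7). Shared: x=12 y=1 z=7. PCs: A@2 B@4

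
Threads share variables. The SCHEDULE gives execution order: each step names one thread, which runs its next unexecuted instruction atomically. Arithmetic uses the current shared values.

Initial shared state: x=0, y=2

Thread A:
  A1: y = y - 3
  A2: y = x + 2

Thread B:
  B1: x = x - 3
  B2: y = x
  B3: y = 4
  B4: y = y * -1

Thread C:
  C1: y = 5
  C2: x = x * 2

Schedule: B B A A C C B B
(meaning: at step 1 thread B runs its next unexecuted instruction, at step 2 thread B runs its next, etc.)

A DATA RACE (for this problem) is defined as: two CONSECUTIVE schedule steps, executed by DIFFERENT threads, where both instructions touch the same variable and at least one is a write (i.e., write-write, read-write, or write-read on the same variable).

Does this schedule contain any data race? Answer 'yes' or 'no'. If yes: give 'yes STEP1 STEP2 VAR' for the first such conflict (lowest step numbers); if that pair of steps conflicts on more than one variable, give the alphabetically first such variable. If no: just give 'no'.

Steps 1,2: same thread (B). No race.
Steps 2,3: B(y = x) vs A(y = y - 3). RACE on y (W-W).
Steps 3,4: same thread (A). No race.
Steps 4,5: A(y = x + 2) vs C(y = 5). RACE on y (W-W).
Steps 5,6: same thread (C). No race.
Steps 6,7: C(r=x,w=x) vs B(r=-,w=y). No conflict.
Steps 7,8: same thread (B). No race.
First conflict at steps 2,3.

Answer: yes 2 3 y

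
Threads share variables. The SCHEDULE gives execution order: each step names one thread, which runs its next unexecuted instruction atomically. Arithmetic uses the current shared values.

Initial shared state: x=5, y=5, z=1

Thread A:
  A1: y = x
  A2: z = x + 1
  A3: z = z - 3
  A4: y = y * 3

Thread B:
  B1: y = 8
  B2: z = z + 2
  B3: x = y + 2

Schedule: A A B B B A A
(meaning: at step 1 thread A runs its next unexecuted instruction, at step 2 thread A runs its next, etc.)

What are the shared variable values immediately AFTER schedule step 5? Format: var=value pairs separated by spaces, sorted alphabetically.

Answer: x=10 y=8 z=8

Derivation:
Step 1: thread A executes A1 (y = x). Shared: x=5 y=5 z=1. PCs: A@1 B@0
Step 2: thread A executes A2 (z = x + 1). Shared: x=5 y=5 z=6. PCs: A@2 B@0
Step 3: thread B executes B1 (y = 8). Shared: x=5 y=8 z=6. PCs: A@2 B@1
Step 4: thread B executes B2 (z = z + 2). Shared: x=5 y=8 z=8. PCs: A@2 B@2
Step 5: thread B executes B3 (x = y + 2). Shared: x=10 y=8 z=8. PCs: A@2 B@3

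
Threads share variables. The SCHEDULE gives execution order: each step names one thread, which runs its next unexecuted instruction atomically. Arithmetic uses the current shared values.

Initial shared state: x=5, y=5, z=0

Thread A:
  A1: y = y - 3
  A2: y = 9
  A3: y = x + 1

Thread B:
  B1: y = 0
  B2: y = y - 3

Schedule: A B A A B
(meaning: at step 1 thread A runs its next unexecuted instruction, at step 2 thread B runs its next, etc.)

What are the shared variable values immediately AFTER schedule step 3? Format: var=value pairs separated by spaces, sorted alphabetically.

Step 1: thread A executes A1 (y = y - 3). Shared: x=5 y=2 z=0. PCs: A@1 B@0
Step 2: thread B executes B1 (y = 0). Shared: x=5 y=0 z=0. PCs: A@1 B@1
Step 3: thread A executes A2 (y = 9). Shared: x=5 y=9 z=0. PCs: A@2 B@1

Answer: x=5 y=9 z=0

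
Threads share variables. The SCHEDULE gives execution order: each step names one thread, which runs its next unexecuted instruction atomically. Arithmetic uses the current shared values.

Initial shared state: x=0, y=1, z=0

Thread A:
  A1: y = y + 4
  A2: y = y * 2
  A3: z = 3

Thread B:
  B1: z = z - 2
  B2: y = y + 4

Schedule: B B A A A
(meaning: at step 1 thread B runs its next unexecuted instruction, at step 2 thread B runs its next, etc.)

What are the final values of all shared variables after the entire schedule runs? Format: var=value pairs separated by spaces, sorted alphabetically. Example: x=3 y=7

Answer: x=0 y=18 z=3

Derivation:
Step 1: thread B executes B1 (z = z - 2). Shared: x=0 y=1 z=-2. PCs: A@0 B@1
Step 2: thread B executes B2 (y = y + 4). Shared: x=0 y=5 z=-2. PCs: A@0 B@2
Step 3: thread A executes A1 (y = y + 4). Shared: x=0 y=9 z=-2. PCs: A@1 B@2
Step 4: thread A executes A2 (y = y * 2). Shared: x=0 y=18 z=-2. PCs: A@2 B@2
Step 5: thread A executes A3 (z = 3). Shared: x=0 y=18 z=3. PCs: A@3 B@2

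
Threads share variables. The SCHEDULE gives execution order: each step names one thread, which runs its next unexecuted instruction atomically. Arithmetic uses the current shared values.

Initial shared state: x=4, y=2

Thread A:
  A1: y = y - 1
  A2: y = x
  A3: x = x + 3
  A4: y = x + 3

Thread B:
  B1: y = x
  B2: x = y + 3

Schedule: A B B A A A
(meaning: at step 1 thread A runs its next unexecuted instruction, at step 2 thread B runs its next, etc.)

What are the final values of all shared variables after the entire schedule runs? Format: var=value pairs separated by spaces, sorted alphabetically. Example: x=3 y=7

Step 1: thread A executes A1 (y = y - 1). Shared: x=4 y=1. PCs: A@1 B@0
Step 2: thread B executes B1 (y = x). Shared: x=4 y=4. PCs: A@1 B@1
Step 3: thread B executes B2 (x = y + 3). Shared: x=7 y=4. PCs: A@1 B@2
Step 4: thread A executes A2 (y = x). Shared: x=7 y=7. PCs: A@2 B@2
Step 5: thread A executes A3 (x = x + 3). Shared: x=10 y=7. PCs: A@3 B@2
Step 6: thread A executes A4 (y = x + 3). Shared: x=10 y=13. PCs: A@4 B@2

Answer: x=10 y=13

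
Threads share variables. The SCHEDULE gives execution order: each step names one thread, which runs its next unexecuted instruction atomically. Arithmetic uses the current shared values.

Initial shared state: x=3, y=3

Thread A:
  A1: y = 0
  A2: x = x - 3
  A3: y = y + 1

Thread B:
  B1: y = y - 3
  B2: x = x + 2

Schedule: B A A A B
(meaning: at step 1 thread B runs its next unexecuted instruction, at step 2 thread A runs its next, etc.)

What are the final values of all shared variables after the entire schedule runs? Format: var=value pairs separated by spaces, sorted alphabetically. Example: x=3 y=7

Answer: x=2 y=1

Derivation:
Step 1: thread B executes B1 (y = y - 3). Shared: x=3 y=0. PCs: A@0 B@1
Step 2: thread A executes A1 (y = 0). Shared: x=3 y=0. PCs: A@1 B@1
Step 3: thread A executes A2 (x = x - 3). Shared: x=0 y=0. PCs: A@2 B@1
Step 4: thread A executes A3 (y = y + 1). Shared: x=0 y=1. PCs: A@3 B@1
Step 5: thread B executes B2 (x = x + 2). Shared: x=2 y=1. PCs: A@3 B@2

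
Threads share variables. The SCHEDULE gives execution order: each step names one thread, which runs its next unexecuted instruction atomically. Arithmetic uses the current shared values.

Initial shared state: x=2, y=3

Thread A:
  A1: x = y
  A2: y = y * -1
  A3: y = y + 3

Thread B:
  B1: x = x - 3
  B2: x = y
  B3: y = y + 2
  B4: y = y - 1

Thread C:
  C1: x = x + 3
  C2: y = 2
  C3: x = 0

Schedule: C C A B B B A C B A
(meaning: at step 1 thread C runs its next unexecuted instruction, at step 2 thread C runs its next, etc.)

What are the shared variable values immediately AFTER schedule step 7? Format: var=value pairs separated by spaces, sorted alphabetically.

Answer: x=2 y=-4

Derivation:
Step 1: thread C executes C1 (x = x + 3). Shared: x=5 y=3. PCs: A@0 B@0 C@1
Step 2: thread C executes C2 (y = 2). Shared: x=5 y=2. PCs: A@0 B@0 C@2
Step 3: thread A executes A1 (x = y). Shared: x=2 y=2. PCs: A@1 B@0 C@2
Step 4: thread B executes B1 (x = x - 3). Shared: x=-1 y=2. PCs: A@1 B@1 C@2
Step 5: thread B executes B2 (x = y). Shared: x=2 y=2. PCs: A@1 B@2 C@2
Step 6: thread B executes B3 (y = y + 2). Shared: x=2 y=4. PCs: A@1 B@3 C@2
Step 7: thread A executes A2 (y = y * -1). Shared: x=2 y=-4. PCs: A@2 B@3 C@2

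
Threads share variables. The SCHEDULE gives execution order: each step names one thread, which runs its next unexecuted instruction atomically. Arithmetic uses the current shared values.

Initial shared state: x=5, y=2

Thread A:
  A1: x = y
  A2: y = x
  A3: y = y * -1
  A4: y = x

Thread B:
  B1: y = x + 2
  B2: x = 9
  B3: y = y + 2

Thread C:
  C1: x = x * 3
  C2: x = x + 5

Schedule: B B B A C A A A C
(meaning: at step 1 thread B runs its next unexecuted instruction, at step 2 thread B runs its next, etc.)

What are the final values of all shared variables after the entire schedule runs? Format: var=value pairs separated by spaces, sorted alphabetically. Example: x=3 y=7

Answer: x=32 y=27

Derivation:
Step 1: thread B executes B1 (y = x + 2). Shared: x=5 y=7. PCs: A@0 B@1 C@0
Step 2: thread B executes B2 (x = 9). Shared: x=9 y=7. PCs: A@0 B@2 C@0
Step 3: thread B executes B3 (y = y + 2). Shared: x=9 y=9. PCs: A@0 B@3 C@0
Step 4: thread A executes A1 (x = y). Shared: x=9 y=9. PCs: A@1 B@3 C@0
Step 5: thread C executes C1 (x = x * 3). Shared: x=27 y=9. PCs: A@1 B@3 C@1
Step 6: thread A executes A2 (y = x). Shared: x=27 y=27. PCs: A@2 B@3 C@1
Step 7: thread A executes A3 (y = y * -1). Shared: x=27 y=-27. PCs: A@3 B@3 C@1
Step 8: thread A executes A4 (y = x). Shared: x=27 y=27. PCs: A@4 B@3 C@1
Step 9: thread C executes C2 (x = x + 5). Shared: x=32 y=27. PCs: A@4 B@3 C@2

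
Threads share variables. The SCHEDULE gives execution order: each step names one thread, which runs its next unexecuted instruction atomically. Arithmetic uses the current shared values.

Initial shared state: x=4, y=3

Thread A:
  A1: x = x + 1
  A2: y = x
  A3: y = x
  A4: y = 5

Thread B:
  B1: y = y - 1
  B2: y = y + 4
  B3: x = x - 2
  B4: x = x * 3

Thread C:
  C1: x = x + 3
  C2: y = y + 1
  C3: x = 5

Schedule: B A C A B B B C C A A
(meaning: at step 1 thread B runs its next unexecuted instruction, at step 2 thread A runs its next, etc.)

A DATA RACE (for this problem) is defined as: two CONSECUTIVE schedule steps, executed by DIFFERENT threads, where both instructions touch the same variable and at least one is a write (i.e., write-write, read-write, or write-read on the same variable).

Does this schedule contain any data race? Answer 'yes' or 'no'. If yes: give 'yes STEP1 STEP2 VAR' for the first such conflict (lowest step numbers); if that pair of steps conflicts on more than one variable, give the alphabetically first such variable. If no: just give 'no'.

Steps 1,2: B(r=y,w=y) vs A(r=x,w=x). No conflict.
Steps 2,3: A(x = x + 1) vs C(x = x + 3). RACE on x (W-W).
Steps 3,4: C(x = x + 3) vs A(y = x). RACE on x (W-R).
Steps 4,5: A(y = x) vs B(y = y + 4). RACE on y (W-W).
Steps 5,6: same thread (B). No race.
Steps 6,7: same thread (B). No race.
Steps 7,8: B(r=x,w=x) vs C(r=y,w=y). No conflict.
Steps 8,9: same thread (C). No race.
Steps 9,10: C(x = 5) vs A(y = x). RACE on x (W-R).
Steps 10,11: same thread (A). No race.
First conflict at steps 2,3.

Answer: yes 2 3 x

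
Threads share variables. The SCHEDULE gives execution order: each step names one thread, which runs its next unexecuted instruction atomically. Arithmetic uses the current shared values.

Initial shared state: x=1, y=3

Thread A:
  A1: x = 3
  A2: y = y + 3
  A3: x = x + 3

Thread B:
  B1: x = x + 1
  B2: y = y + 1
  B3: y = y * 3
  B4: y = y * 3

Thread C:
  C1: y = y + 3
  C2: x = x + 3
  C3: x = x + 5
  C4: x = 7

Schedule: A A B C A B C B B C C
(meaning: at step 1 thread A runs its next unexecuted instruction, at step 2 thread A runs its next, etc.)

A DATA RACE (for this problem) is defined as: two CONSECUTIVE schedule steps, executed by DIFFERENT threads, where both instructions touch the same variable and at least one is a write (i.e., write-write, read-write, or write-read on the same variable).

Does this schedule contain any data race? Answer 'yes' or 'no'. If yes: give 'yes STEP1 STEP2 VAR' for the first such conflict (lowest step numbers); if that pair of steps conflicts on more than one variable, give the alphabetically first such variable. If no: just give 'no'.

Steps 1,2: same thread (A). No race.
Steps 2,3: A(r=y,w=y) vs B(r=x,w=x). No conflict.
Steps 3,4: B(r=x,w=x) vs C(r=y,w=y). No conflict.
Steps 4,5: C(r=y,w=y) vs A(r=x,w=x). No conflict.
Steps 5,6: A(r=x,w=x) vs B(r=y,w=y). No conflict.
Steps 6,7: B(r=y,w=y) vs C(r=x,w=x). No conflict.
Steps 7,8: C(r=x,w=x) vs B(r=y,w=y). No conflict.
Steps 8,9: same thread (B). No race.
Steps 9,10: B(r=y,w=y) vs C(r=x,w=x). No conflict.
Steps 10,11: same thread (C). No race.

Answer: no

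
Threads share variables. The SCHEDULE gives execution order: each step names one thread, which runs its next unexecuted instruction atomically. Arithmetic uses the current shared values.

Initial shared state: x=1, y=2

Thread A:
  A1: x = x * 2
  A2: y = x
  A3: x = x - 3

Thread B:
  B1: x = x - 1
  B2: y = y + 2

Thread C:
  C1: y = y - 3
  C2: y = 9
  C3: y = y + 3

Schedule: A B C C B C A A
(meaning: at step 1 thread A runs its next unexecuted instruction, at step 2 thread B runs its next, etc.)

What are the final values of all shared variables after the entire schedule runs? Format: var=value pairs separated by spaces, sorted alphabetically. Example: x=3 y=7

Step 1: thread A executes A1 (x = x * 2). Shared: x=2 y=2. PCs: A@1 B@0 C@0
Step 2: thread B executes B1 (x = x - 1). Shared: x=1 y=2. PCs: A@1 B@1 C@0
Step 3: thread C executes C1 (y = y - 3). Shared: x=1 y=-1. PCs: A@1 B@1 C@1
Step 4: thread C executes C2 (y = 9). Shared: x=1 y=9. PCs: A@1 B@1 C@2
Step 5: thread B executes B2 (y = y + 2). Shared: x=1 y=11. PCs: A@1 B@2 C@2
Step 6: thread C executes C3 (y = y + 3). Shared: x=1 y=14. PCs: A@1 B@2 C@3
Step 7: thread A executes A2 (y = x). Shared: x=1 y=1. PCs: A@2 B@2 C@3
Step 8: thread A executes A3 (x = x - 3). Shared: x=-2 y=1. PCs: A@3 B@2 C@3

Answer: x=-2 y=1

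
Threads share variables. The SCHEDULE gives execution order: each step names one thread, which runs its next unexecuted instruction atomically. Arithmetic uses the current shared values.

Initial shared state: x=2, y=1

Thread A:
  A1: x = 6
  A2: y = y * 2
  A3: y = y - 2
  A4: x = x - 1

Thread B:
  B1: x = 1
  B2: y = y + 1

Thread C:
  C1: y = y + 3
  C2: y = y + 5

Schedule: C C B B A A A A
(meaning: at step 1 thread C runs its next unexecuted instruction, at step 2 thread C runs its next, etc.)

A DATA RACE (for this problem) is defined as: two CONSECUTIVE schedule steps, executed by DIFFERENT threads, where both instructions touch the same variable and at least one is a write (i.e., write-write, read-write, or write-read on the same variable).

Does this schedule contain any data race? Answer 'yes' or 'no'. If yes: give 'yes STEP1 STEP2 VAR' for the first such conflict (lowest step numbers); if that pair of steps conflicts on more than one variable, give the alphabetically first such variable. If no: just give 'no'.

Steps 1,2: same thread (C). No race.
Steps 2,3: C(r=y,w=y) vs B(r=-,w=x). No conflict.
Steps 3,4: same thread (B). No race.
Steps 4,5: B(r=y,w=y) vs A(r=-,w=x). No conflict.
Steps 5,6: same thread (A). No race.
Steps 6,7: same thread (A). No race.
Steps 7,8: same thread (A). No race.

Answer: no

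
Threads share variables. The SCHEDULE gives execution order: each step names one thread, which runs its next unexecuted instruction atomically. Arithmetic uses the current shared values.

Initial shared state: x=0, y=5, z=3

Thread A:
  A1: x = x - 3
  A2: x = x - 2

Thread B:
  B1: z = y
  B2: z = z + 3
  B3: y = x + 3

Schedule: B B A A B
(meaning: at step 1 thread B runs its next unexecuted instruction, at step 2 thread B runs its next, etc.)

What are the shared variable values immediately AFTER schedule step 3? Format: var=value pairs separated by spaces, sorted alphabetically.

Answer: x=-3 y=5 z=8

Derivation:
Step 1: thread B executes B1 (z = y). Shared: x=0 y=5 z=5. PCs: A@0 B@1
Step 2: thread B executes B2 (z = z + 3). Shared: x=0 y=5 z=8. PCs: A@0 B@2
Step 3: thread A executes A1 (x = x - 3). Shared: x=-3 y=5 z=8. PCs: A@1 B@2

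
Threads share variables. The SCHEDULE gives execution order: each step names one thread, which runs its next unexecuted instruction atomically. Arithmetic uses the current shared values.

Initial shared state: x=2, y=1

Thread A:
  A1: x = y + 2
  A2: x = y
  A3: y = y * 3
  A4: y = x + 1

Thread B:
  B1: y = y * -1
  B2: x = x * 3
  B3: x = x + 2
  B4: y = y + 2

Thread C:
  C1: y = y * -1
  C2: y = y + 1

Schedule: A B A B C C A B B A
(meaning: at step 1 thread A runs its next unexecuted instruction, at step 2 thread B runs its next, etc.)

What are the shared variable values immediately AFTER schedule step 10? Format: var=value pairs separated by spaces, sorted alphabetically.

Step 1: thread A executes A1 (x = y + 2). Shared: x=3 y=1. PCs: A@1 B@0 C@0
Step 2: thread B executes B1 (y = y * -1). Shared: x=3 y=-1. PCs: A@1 B@1 C@0
Step 3: thread A executes A2 (x = y). Shared: x=-1 y=-1. PCs: A@2 B@1 C@0
Step 4: thread B executes B2 (x = x * 3). Shared: x=-3 y=-1. PCs: A@2 B@2 C@0
Step 5: thread C executes C1 (y = y * -1). Shared: x=-3 y=1. PCs: A@2 B@2 C@1
Step 6: thread C executes C2 (y = y + 1). Shared: x=-3 y=2. PCs: A@2 B@2 C@2
Step 7: thread A executes A3 (y = y * 3). Shared: x=-3 y=6. PCs: A@3 B@2 C@2
Step 8: thread B executes B3 (x = x + 2). Shared: x=-1 y=6. PCs: A@3 B@3 C@2
Step 9: thread B executes B4 (y = y + 2). Shared: x=-1 y=8. PCs: A@3 B@4 C@2
Step 10: thread A executes A4 (y = x + 1). Shared: x=-1 y=0. PCs: A@4 B@4 C@2

Answer: x=-1 y=0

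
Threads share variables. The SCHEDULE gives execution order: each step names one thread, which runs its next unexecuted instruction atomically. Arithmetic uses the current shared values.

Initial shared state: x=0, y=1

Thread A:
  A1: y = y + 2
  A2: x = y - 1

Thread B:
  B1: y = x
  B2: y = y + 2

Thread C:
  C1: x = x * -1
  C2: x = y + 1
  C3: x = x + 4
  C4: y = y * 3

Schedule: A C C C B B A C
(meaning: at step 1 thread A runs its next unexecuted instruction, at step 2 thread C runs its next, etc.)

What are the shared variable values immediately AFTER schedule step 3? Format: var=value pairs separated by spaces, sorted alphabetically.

Step 1: thread A executes A1 (y = y + 2). Shared: x=0 y=3. PCs: A@1 B@0 C@0
Step 2: thread C executes C1 (x = x * -1). Shared: x=0 y=3. PCs: A@1 B@0 C@1
Step 3: thread C executes C2 (x = y + 1). Shared: x=4 y=3. PCs: A@1 B@0 C@2

Answer: x=4 y=3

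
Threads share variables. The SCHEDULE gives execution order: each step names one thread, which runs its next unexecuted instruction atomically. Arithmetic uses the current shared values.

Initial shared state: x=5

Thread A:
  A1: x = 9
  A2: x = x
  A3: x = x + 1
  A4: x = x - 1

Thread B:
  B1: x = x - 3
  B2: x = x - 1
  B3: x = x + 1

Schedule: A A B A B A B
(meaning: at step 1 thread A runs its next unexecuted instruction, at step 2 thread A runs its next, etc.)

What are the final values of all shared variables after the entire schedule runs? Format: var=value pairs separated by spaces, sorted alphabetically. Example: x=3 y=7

Answer: x=6

Derivation:
Step 1: thread A executes A1 (x = 9). Shared: x=9. PCs: A@1 B@0
Step 2: thread A executes A2 (x = x). Shared: x=9. PCs: A@2 B@0
Step 3: thread B executes B1 (x = x - 3). Shared: x=6. PCs: A@2 B@1
Step 4: thread A executes A3 (x = x + 1). Shared: x=7. PCs: A@3 B@1
Step 5: thread B executes B2 (x = x - 1). Shared: x=6. PCs: A@3 B@2
Step 6: thread A executes A4 (x = x - 1). Shared: x=5. PCs: A@4 B@2
Step 7: thread B executes B3 (x = x + 1). Shared: x=6. PCs: A@4 B@3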